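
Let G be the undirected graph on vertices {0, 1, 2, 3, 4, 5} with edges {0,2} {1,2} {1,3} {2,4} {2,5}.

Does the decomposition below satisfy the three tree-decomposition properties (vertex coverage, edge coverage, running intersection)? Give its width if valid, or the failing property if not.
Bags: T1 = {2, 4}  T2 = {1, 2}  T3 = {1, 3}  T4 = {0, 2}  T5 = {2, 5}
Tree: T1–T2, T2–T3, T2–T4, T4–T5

Yes; width 1.

Vertex coverage: the bags together contain {0, 1, 2, 3, 4, 5}, the full vertex set. Edge coverage: each edge of G has both endpoints in at least one bag. Running intersection: for every vertex, the bags containing it form a connected subtree. All three properties hold, so this is a valid tree decomposition of width max|bag| − 1 = 1, and hence tw(G) ≤ 1.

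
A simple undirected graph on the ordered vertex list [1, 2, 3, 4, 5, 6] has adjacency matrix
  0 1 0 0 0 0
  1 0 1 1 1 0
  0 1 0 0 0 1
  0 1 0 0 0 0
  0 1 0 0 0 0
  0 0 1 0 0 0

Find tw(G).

1

A width-1 tree decomposition is:
Bags: B1 = {2, 4}  B2 = {2, 5}  B3 = {2, 3}  B4 = {1, 2}  B5 = {3, 6}
Tree: B1–B2, B2–B3, B3–B4, B3–B5
The largest bag has 2 vertices, giving width 1; this decomposition certifies tw(G) ≤ 1. Any graph with an edge has treewidth ≥ 1, and G has the edge 2–4. The upper and lower bounds meet at 1, so that is the treewidth.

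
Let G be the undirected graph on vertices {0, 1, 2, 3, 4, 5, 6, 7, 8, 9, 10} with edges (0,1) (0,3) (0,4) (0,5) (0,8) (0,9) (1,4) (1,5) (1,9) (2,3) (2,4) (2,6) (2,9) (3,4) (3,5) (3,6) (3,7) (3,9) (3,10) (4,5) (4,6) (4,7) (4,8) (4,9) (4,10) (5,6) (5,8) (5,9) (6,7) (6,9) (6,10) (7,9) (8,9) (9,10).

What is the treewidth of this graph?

4

A width-4 tree decomposition is:
Bags: B1 = {3, 4, 5, 6, 9}  B2 = {3, 4, 6, 9, 10}  B3 = {0, 3, 4, 5, 9}  B4 = {0, 1, 4, 5, 9}  B5 = {3, 4, 6, 7, 9}  B6 = {0, 4, 5, 8, 9}  B7 = {2, 3, 4, 6, 9}
Tree: B1–B2, B1–B3, B3–B4, B1–B5, B3–B6, B2–B7
Every bag has size at most 5, so the width is 5 − 1 = 4 and tw(G) ≤ 4. On the other hand G contains the 5-clique {0, 4, 5, 8, 9}. A clique must lie in a single bag of any decomposition, so no decomposition can have width below 4. The upper and lower bounds meet at 4, so that is the treewidth.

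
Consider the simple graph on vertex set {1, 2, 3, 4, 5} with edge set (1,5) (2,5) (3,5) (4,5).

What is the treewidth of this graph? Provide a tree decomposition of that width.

Each bag holds 2 vertices, so the decomposition has width 1, which upper-bounds the treewidth. G has an edge, so its treewidth is at least 1. Combining the bounds, tw(G) = 1.

Treewidth 1.
One such decomposition:
Bags: B1 = {2, 5}  B2 = {3, 5}  B3 = {1, 5}  B4 = {4, 5}
Tree: B1–B2, B1–B3, B3–B4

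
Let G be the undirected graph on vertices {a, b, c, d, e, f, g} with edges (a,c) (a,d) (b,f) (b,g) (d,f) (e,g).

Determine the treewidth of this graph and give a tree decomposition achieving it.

The largest bag has 2 vertices, giving width 1; this decomposition certifies tw(G) ≤ 1. G has an edge, so its treewidth is at least 1. Hence tw(G) = 1 exactly.

Treewidth 1.
Bags: B1 = {e, g}  B2 = {b, g}  B3 = {b, f}  B4 = {d, f}  B5 = {a, d}  B6 = {a, c}
Tree: B1–B2, B2–B3, B3–B4, B4–B5, B5–B6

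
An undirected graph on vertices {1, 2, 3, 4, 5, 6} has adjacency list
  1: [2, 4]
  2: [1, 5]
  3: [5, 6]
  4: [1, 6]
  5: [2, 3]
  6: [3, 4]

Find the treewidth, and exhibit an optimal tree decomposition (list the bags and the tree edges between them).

Each bag holds 3 vertices, so the decomposition has width 2, which upper-bounds the treewidth. For the lower bound, G contains the cycle 5–2–1–4–6–3–5, so G is not a forest; only forests have treewidth ≤ 1, hence tw(G) ≥ 2. Hence tw(G) = 2 exactly.

Treewidth 2.
Bags: B1 = {1, 2, 5}  B2 = {1, 4, 5}  B3 = {4, 5, 6}  B4 = {3, 5, 6}
Tree: B1–B2, B2–B3, B3–B4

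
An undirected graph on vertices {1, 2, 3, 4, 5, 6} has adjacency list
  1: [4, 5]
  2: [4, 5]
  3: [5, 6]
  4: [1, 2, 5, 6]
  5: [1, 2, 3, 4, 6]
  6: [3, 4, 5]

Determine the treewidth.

A width-2 tree decomposition is:
Bags: B1 = {4, 5, 6}  B2 = {1, 4, 5}  B3 = {3, 5, 6}  B4 = {2, 4, 5}
Tree: B1–B2, B1–B3, B1–B4
Each bag holds 3 vertices, so the decomposition has width 2, which upper-bounds the treewidth. For the lower bound, the 3 vertices {3, 5, 6} are pairwise adjacent, and any tree decomposition puts a clique entirely inside one bag — forcing width ≥ 2. Therefore the treewidth is 2.

2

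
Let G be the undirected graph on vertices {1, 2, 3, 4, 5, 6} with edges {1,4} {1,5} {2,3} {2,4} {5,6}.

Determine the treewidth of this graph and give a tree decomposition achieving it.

Treewidth 1.
Bags: B1 = {2, 3}  B2 = {2, 4}  B3 = {1, 4}  B4 = {1, 5}  B5 = {5, 6}
Tree: B1–B2, B2–B3, B3–B4, B4–B5

The largest bag has 2 vertices, giving width 1; this decomposition certifies tw(G) ≤ 1. G has an edge, so its treewidth is at least 1. Combining the bounds, tw(G) = 1.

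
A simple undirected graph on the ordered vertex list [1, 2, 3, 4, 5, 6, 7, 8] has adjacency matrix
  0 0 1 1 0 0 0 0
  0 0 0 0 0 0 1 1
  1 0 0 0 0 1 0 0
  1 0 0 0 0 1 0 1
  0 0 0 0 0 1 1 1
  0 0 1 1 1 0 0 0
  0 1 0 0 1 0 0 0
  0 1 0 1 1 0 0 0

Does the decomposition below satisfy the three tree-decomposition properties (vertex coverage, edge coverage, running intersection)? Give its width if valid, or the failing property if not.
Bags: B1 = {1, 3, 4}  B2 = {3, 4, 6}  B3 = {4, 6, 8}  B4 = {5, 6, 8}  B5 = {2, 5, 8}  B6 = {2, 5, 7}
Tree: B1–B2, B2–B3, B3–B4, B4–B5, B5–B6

Yes; width 2.

Vertex coverage: the bags together contain {1, 2, 3, 4, 5, 6, 7, 8}, the full vertex set. Edge coverage: each edge of G has both endpoints in at least one bag. Running intersection: for every vertex, the bags containing it form a connected subtree. All three properties hold, so this is a valid tree decomposition of width max|bag| − 1 = 2, and hence tw(G) ≤ 2.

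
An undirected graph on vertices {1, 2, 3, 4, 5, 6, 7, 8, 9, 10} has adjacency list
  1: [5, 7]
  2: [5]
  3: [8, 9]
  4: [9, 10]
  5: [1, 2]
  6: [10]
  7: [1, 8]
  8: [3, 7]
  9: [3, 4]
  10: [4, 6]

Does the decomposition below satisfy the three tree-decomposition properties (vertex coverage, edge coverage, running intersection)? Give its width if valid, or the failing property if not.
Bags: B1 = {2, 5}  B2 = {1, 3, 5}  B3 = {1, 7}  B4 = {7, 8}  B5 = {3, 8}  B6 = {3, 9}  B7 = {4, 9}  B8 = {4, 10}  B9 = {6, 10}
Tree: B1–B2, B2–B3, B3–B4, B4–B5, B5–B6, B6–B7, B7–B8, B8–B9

A tree decomposition must satisfy three properties: every vertex lies in some bag; for every edge, both endpoints lie together in some bag; and for every vertex, the bags containing it form a connected subtree. Here bags containing vertex 3 are not connected in the tree, so the decomposition is invalid.

No — bags containing vertex 3 are not connected in the tree.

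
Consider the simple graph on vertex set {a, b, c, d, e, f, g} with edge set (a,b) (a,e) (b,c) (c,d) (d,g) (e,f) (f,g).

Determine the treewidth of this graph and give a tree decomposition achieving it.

Treewidth 2.
One optimal decomposition is:
Bags: B1 = {a, e, f}  B2 = {a, b, f}  B3 = {b, c, f}  B4 = {c, d, f}  B5 = {d, f, g}
Tree: B1–B2, B2–B3, B3–B4, B4–B5

Every bag has size at most 3, so the width is 3 − 1 = 2 and tw(G) ≤ 2. Since f–e–a–b–c–d–g–f is a cycle in G, G is not acyclic. Forests are exactly the graphs of treewidth ≤ 1, so tw(G) ≥ 2. Combining the bounds, tw(G) = 2.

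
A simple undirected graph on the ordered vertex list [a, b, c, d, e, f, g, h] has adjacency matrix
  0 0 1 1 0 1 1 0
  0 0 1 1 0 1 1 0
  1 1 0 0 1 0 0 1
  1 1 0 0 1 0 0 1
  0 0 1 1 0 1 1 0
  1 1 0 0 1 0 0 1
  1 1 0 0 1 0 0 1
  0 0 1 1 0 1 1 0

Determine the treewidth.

4

A width-4 tree decomposition is:
Bags: B1 = {a, b, e, f, h}  B2 = {a, b, e, g, h}  B3 = {a, b, c, e, h}  B4 = {a, b, d, e, h}
Tree: B1–B2, B2–B3, B3–B4
Every bag has size at most 5, so the width is 5 − 1 = 4 and tw(G) ≤ 4. For the lower bound: the 5 vertex sets {a,f}, {g,h}, {c,e}, {b}, {d} are disjoint, each induces a connected subgraph, and every pair is joined by at least one edge of G. Contracting each set to a single vertex therefore yields K_{5} as a minor, and since treewidth is minor-monotone, tw(G) ≥ tw(K_{5}) = 4. Therefore the treewidth is 4.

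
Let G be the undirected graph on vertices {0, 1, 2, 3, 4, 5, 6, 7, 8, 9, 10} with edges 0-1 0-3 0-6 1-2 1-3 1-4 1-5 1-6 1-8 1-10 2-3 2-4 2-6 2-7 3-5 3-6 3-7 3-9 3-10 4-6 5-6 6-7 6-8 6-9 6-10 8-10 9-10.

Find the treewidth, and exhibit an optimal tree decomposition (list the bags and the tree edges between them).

Each bag holds 4 vertices, so the decomposition has width 3, which upper-bounds the treewidth. On the other hand G contains the 4-clique {1, 6, 8, 10}. A clique must lie in a single bag of any decomposition, so no decomposition can have width below 3. The upper and lower bounds meet at 3, so that is the treewidth.

Treewidth 3.
One such decomposition:
Bags: B1 = {2, 3, 6, 7}  B2 = {1, 2, 3, 6}  B3 = {1, 2, 4, 6}  B4 = {0, 1, 3, 6}  B5 = {1, 3, 6, 10}  B6 = {1, 3, 5, 6}  B7 = {3, 6, 9, 10}  B8 = {1, 6, 8, 10}
Tree: B1–B2, B2–B3, B2–B4, B4–B5, B2–B6, B5–B7, B5–B8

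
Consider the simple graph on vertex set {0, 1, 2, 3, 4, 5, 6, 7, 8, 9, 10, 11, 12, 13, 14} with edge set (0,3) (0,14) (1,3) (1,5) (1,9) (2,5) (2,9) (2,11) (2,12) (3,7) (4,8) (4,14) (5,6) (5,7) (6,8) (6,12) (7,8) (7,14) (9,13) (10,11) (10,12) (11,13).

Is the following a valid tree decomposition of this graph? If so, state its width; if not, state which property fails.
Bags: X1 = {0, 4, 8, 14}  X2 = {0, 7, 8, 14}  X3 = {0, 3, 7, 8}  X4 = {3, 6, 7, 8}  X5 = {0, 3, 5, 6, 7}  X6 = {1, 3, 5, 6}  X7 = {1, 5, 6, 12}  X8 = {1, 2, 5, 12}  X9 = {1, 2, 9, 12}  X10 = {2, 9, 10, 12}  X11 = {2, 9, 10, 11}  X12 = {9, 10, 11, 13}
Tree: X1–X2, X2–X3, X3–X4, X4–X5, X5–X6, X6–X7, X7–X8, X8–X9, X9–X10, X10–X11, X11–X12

No — bags containing vertex 0 are not connected in the tree.

A tree decomposition must satisfy three properties: every vertex lies in some bag; for every edge, both endpoints lie together in some bag; and for every vertex, the bags containing it form a connected subtree. Here bags containing vertex 0 are not connected in the tree, so the decomposition is invalid.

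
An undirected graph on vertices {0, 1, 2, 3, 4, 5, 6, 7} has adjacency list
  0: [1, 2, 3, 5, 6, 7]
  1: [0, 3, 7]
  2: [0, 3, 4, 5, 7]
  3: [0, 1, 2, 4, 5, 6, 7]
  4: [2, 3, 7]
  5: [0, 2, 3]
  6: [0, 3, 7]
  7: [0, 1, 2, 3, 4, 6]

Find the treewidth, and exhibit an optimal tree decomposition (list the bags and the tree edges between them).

Treewidth 3.
One such decomposition:
Bags: B1 = {0, 2, 3, 7}  B2 = {0, 1, 3, 7}  B3 = {0, 3, 6, 7}  B4 = {0, 2, 3, 5}  B5 = {2, 3, 4, 7}
Tree: B1–B2, B1–B3, B1–B4, B1–B5

Each bag holds 4 vertices, so the decomposition has width 3, which upper-bounds the treewidth. For the lower bound, the 4 vertices {0, 2, 3, 5} are pairwise adjacent, and any tree decomposition puts a clique entirely inside one bag — forcing width ≥ 3. The upper and lower bounds meet at 3, so that is the treewidth.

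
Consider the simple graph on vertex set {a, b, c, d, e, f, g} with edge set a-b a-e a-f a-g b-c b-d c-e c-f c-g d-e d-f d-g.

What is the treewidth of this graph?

A width-3 tree decomposition is:
Bags: B1 = {a, c, d, e}  B2 = {a, b, c, d}  B3 = {a, c, d, f}  B4 = {a, c, d, g}
Tree: B1–B2, B2–B3, B3–B4
Every bag has size at most 4, so the width is 4 − 1 = 3 and tw(G) ≤ 3. For the lower bound: the 4 vertex sets {a,e}, {b,c}, {d}, {f} are disjoint, each induces a connected subgraph, and every pair is joined by at least one edge of G. Contracting each set to a single vertex therefore yields K_{4} as a minor, and since treewidth is minor-monotone, tw(G) ≥ tw(K_{4}) = 3. Hence tw(G) = 3 exactly.

3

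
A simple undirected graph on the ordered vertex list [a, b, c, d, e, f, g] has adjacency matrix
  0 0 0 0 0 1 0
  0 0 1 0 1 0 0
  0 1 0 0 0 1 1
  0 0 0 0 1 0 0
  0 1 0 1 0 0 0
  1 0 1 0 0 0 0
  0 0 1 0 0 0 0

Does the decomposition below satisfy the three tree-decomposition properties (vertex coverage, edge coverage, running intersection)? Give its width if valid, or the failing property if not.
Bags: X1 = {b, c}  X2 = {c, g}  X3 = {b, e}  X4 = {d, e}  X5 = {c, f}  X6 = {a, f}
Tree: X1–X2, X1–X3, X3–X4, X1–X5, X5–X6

Checking the three conditions: (i) the bags cover all of {a, b, c, d, e, f, g}; (ii) for each edge, some bag contains both endpoints; (iii) the bags containing any fixed vertex form a subtree. All hold, so the decomposition is valid with width 2 − 1 = 1.

Yes; width 1.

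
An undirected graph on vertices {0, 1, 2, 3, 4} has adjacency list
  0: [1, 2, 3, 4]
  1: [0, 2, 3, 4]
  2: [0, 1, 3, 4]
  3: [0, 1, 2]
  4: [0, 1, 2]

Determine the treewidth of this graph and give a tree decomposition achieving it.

The largest bag has 4 vertices, giving width 3; this decomposition certifies tw(G) ≤ 3. On the other hand G contains the 4-clique {0, 1, 2, 3}. A clique must lie in a single bag of any decomposition, so no decomposition can have width below 3. The upper and lower bounds meet at 3, so that is the treewidth.

Treewidth 3.
One such decomposition:
Bags: B1 = {0, 1, 2, 3}  B2 = {0, 1, 2, 4}
Tree: B1–B2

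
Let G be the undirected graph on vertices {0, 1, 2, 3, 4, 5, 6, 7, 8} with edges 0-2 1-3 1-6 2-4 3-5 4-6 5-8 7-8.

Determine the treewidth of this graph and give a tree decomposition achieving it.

Treewidth 1.
One such decomposition:
Bags: B1 = {0, 2}  B2 = {2, 4}  B3 = {4, 6}  B4 = {1, 6}  B5 = {1, 3}  B6 = {3, 5}  B7 = {5, 8}  B8 = {7, 8}
Tree: B1–B2, B2–B3, B3–B4, B4–B5, B5–B6, B6–B7, B7–B8

Every bag has size at most 2, so the width is 2 − 1 = 1 and tw(G) ≤ 1. Since G has at least one edge (e.g. 0–2), it is not an edgeless graph, so tw(G) ≥ 1. Therefore the treewidth is 1.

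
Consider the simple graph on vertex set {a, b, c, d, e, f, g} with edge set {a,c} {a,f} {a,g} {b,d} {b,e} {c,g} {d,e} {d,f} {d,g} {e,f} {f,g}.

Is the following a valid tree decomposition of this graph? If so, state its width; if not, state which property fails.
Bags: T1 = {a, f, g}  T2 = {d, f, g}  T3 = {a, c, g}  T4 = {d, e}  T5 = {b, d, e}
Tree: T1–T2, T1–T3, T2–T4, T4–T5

A tree decomposition must satisfy three properties: every vertex lies in some bag; for every edge, both endpoints lie together in some bag; and for every vertex, the bags containing it form a connected subtree. Here edge (f,e) lies in no bag, so the decomposition is invalid.

No — edge (f,e) lies in no bag.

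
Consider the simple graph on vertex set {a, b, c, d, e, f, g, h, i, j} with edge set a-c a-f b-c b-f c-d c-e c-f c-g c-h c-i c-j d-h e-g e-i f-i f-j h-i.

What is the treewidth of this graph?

2

A width-2 tree decomposition is:
Bags: B1 = {c, f, i}  B2 = {b, c, f}  B3 = {c, h, i}  B4 = {c, d, h}  B5 = {a, c, f}  B6 = {c, e, i}  B7 = {c, f, j}  B8 = {c, e, g}
Tree: B1–B2, B1–B3, B3–B4, B2–B5, B1–B6, B2–B7, B6–B8
Every bag has size at most 3, so the width is 3 − 1 = 2 and tw(G) ≤ 2. For the lower bound, the 3 vertices {c, d, h} are pairwise adjacent, and any tree decomposition puts a clique entirely inside one bag — forcing width ≥ 2. Combining the bounds, tw(G) = 2.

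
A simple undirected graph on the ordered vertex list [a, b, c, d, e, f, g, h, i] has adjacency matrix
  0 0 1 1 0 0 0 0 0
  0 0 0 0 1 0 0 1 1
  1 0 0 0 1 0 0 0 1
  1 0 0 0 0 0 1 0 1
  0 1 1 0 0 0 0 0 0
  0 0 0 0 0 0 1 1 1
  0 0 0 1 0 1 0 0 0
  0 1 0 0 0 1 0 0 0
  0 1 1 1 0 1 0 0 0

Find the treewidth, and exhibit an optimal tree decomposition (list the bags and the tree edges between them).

Treewidth 3.
One optimal decomposition is:
Bags: B1 = {b, f, g, h}  B2 = {b, f, g, i}  B3 = {b, d, g, i}  B4 = {b, d, e, i}  B5 = {c, d, e, i}  B6 = {a, c, d, e}
Tree: B1–B2, B2–B3, B3–B4, B4–B5, B5–B6

The largest bag has 4 vertices, giving width 3; this decomposition certifies tw(G) ≤ 3. For the lower bound: the 4 vertex sets {f,g,h}, {b}, {i}, {a,c,d,e} are disjoint, each induces a connected subgraph, and every pair is joined by at least one edge of G. Contracting each set to a single vertex therefore yields K_{4} as a minor, and since treewidth is minor-monotone, tw(G) ≥ tw(K_{4}) = 3. Hence tw(G) = 3 exactly.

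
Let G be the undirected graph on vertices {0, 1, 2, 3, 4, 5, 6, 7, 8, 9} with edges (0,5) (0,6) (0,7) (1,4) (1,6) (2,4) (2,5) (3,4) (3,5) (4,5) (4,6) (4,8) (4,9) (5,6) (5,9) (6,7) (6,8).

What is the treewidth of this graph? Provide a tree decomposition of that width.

Every bag has size at most 3, so the width is 3 − 1 = 2 and tw(G) ≤ 2. For the lower bound, the 3 vertices {0, 5, 6} are pairwise adjacent, and any tree decomposition puts a clique entirely inside one bag — forcing width ≥ 2. Combining the bounds, tw(G) = 2.

Treewidth 2.
One optimal decomposition is:
Bags: B1 = {1, 4, 6}  B2 = {4, 5, 6}  B3 = {0, 5, 6}  B4 = {0, 6, 7}  B5 = {4, 6, 8}  B6 = {4, 5, 9}  B7 = {2, 4, 5}  B8 = {3, 4, 5}
Tree: B1–B2, B2–B3, B3–B4, B1–B5, B2–B6, B6–B7, B2–B8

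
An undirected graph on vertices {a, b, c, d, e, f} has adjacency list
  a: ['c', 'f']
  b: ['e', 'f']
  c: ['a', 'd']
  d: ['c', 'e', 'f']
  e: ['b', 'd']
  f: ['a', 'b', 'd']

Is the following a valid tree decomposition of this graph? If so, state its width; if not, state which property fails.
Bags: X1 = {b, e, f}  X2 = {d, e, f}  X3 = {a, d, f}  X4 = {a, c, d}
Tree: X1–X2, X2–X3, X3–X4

Checking the three conditions: (i) the bags cover all of {a, b, c, d, e, f}; (ii) for each edge, some bag contains both endpoints; (iii) the bags containing any fixed vertex form a subtree. All hold, so the decomposition is valid with width 3 − 1 = 2.

Yes; width 2.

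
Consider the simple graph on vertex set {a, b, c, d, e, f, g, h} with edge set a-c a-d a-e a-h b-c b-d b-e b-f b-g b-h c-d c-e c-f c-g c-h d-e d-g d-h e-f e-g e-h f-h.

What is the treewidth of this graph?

4

A width-4 tree decomposition is:
Bags: B1 = {b, c, d, e, g}  B2 = {b, c, d, e, h}  B3 = {a, c, d, e, h}  B4 = {b, c, e, f, h}
Tree: B1–B2, B2–B3, B2–B4
Each bag holds 5 vertices, so the decomposition has width 4, which upper-bounds the treewidth. On the other hand G contains the 5-clique {b, c, d, e, g}. A clique must lie in a single bag of any decomposition, so no decomposition can have width below 4. Therefore the treewidth is 4.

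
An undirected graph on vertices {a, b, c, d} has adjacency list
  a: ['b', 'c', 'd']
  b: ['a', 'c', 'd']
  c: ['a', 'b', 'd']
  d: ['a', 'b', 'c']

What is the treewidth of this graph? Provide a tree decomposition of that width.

Treewidth 3.
One optimal decomposition is:
Bags: B1 = {a, b, c, d}
Tree: (single bag)

A single bag containing all 4 vertices is trivially a valid decomposition of width 3. On the other hand G contains the 4-clique {a, b, c, d}. A clique must lie in a single bag of any decomposition, so no decomposition can have width below 3. The upper and lower bounds meet at 3, so that is the treewidth.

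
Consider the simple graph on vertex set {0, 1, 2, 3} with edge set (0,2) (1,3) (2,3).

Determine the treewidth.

1

A width-1 tree decomposition is:
Bags: B1 = {1, 3}  B2 = {2, 3}  B3 = {0, 2}
Tree: B1–B2, B2–B3
Each bag holds 2 vertices, so the decomposition has width 1, which upper-bounds the treewidth. Any graph with an edge has treewidth ≥ 1, and G has the edge 3–1. The upper and lower bounds meet at 1, so that is the treewidth.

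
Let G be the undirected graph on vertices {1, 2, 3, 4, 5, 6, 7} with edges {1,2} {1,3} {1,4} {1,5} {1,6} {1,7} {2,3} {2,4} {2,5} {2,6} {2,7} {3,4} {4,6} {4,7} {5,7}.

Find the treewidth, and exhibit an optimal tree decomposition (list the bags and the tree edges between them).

Treewidth 3.
One optimal decomposition is:
Bags: B1 = {1, 2, 3, 4}  B2 = {1, 2, 4, 7}  B3 = {1, 2, 5, 7}  B4 = {1, 2, 4, 6}
Tree: B1–B2, B2–B3, B1–B4

Every bag has size at most 4, so the width is 4 − 1 = 3 and tw(G) ≤ 3. For the lower bound, the 4 vertices {1, 2, 3, 4} are pairwise adjacent, and any tree decomposition puts a clique entirely inside one bag — forcing width ≥ 3. Hence tw(G) = 3 exactly.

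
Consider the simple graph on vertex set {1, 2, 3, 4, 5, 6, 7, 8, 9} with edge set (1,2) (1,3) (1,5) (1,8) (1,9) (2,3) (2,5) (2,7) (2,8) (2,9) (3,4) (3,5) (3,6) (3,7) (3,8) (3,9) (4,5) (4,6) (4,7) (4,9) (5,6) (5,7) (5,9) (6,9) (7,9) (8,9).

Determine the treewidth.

4

A width-4 tree decomposition is:
Bags: B1 = {2, 3, 5, 7, 9}  B2 = {1, 2, 3, 5, 9}  B3 = {3, 4, 5, 7, 9}  B4 = {3, 4, 5, 6, 9}  B5 = {1, 2, 3, 8, 9}
Tree: B1–B2, B1–B3, B3–B4, B2–B5
Every bag has size at most 5, so the width is 5 − 1 = 4 and tw(G) ≤ 4. On the other hand G contains the 5-clique {1, 2, 3, 8, 9}. A clique must lie in a single bag of any decomposition, so no decomposition can have width below 4. The upper and lower bounds meet at 4, so that is the treewidth.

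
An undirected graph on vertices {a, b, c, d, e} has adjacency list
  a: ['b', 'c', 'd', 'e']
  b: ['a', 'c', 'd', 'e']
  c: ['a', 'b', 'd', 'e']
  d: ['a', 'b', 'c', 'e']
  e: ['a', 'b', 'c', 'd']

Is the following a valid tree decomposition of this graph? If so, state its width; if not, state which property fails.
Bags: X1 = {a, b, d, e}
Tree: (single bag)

A tree decomposition must satisfy three properties: every vertex lies in some bag; for every edge, both endpoints lie together in some bag; and for every vertex, the bags containing it form a connected subtree. Here vertex c appears in no bag, so the decomposition is invalid.

No — vertex c appears in no bag.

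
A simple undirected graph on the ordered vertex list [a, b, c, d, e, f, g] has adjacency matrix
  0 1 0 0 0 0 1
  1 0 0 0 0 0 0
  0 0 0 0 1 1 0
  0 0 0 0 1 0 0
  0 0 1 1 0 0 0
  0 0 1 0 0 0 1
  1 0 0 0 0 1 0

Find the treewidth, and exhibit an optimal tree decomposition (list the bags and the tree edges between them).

The largest bag has 2 vertices, giving width 1; this decomposition certifies tw(G) ≤ 1. Any graph with an edge has treewidth ≥ 1, and G has the edge b–a. Combining the bounds, tw(G) = 1.

Treewidth 1.
One optimal decomposition is:
Bags: B1 = {a, b}  B2 = {a, g}  B3 = {f, g}  B4 = {c, f}  B5 = {c, e}  B6 = {d, e}
Tree: B1–B2, B2–B3, B3–B4, B4–B5, B5–B6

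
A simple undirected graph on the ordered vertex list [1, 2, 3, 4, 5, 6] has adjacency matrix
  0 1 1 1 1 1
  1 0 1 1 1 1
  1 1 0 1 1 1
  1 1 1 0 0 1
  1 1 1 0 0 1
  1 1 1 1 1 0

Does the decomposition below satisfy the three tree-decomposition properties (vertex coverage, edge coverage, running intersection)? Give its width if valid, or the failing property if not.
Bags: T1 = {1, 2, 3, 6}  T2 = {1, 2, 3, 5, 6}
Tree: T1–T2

No — vertex 4 appears in no bag.

A tree decomposition must satisfy three properties: every vertex lies in some bag; for every edge, both endpoints lie together in some bag; and for every vertex, the bags containing it form a connected subtree. Here vertex 4 appears in no bag, so the decomposition is invalid.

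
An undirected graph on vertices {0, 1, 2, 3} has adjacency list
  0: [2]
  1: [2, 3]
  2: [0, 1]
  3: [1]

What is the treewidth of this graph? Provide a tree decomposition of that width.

Treewidth 1.
Bags: B1 = {0, 2}  B2 = {1, 2}  B3 = {1, 3}
Tree: B1–B2, B2–B3

The largest bag has 2 vertices, giving width 1; this decomposition certifies tw(G) ≤ 1. Since G has at least one edge (e.g. 0–2), it is not an edgeless graph, so tw(G) ≥ 1. The upper and lower bounds meet at 1, so that is the treewidth.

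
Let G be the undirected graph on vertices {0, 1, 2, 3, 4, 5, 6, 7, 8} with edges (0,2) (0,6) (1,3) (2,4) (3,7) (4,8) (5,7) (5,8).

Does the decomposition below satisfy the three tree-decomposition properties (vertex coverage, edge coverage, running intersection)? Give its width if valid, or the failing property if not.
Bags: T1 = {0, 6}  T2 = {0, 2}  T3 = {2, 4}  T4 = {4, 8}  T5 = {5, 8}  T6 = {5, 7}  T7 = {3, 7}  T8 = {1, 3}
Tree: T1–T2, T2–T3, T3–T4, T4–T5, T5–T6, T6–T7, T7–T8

Yes; width 1.

Vertex coverage: the bags together contain {0, 1, 2, 3, 4, 5, 6, 7, 8}, the full vertex set. Edge coverage: each edge of G has both endpoints in at least one bag. Running intersection: for every vertex, the bags containing it form a connected subtree. All three properties hold, so this is a valid tree decomposition of width max|bag| − 1 = 1, and hence tw(G) ≤ 1.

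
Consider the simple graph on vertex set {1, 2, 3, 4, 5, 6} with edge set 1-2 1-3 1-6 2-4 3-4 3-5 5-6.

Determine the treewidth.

2

A width-2 tree decomposition is:
Bags: B1 = {3, 5, 6}  B2 = {1, 3, 6}  B3 = {1, 3, 4}  B4 = {1, 2, 4}
Tree: B1–B2, B2–B3, B3–B4
Every bag has size at most 3, so the width is 3 − 1 = 2 and tw(G) ≤ 2. The edges 5–6–1–3–5 form a cycle, so G is not a tree and its treewidth is at least 2. Combining the bounds, tw(G) = 2.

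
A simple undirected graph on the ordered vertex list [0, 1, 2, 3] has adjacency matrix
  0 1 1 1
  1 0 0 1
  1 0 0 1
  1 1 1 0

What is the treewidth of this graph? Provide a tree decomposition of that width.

Every bag has size at most 3, so the width is 3 − 1 = 2 and tw(G) ≤ 2. Conversely, {0, 1, 3} is a clique of size 3, and the vertices of any clique must share a bag in every tree decomposition; so some bag has ≥ 3 vertices and tw(G) ≥ 2. Combining the bounds, tw(G) = 2.

Treewidth 2.
One optimal decomposition is:
Bags: B1 = {0, 1, 3}  B2 = {0, 2, 3}
Tree: B1–B2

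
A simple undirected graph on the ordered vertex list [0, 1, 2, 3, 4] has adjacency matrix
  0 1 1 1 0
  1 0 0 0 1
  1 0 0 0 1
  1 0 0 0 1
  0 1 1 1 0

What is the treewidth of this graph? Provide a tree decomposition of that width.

Every bag has size at most 3, so the width is 3 − 1 = 2 and tw(G) ≤ 2. For the lower bound, G contains the cycle 4–1–0–2–4, so G is not a forest; only forests have treewidth ≤ 1, hence tw(G) ≥ 2. Therefore the treewidth is 2.

Treewidth 2.
Bags: B1 = {0, 1, 4}  B2 = {0, 2, 4}  B3 = {0, 3, 4}
Tree: B1–B2, B2–B3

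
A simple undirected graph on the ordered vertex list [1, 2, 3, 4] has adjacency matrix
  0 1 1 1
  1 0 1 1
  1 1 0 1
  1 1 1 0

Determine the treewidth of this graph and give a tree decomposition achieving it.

Treewidth 3.
Bags: B1 = {1, 2, 3, 4}
Tree: (single bag)

With just one bag of size 4, the width is 4 − 1 = 3, so tw(G) ≤ 3. Conversely, {1, 2, 3, 4} is a clique of size 4, and the vertices of any clique must share a bag in every tree decomposition; so some bag has ≥ 4 vertices and tw(G) ≥ 3. The upper and lower bounds meet at 3, so that is the treewidth.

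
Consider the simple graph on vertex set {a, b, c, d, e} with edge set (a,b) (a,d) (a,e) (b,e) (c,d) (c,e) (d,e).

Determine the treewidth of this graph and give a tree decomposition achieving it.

Each bag holds 3 vertices, so the decomposition has width 2, which upper-bounds the treewidth. Conversely, {c, d, e} is a clique of size 3, and the vertices of any clique must share a bag in every tree decomposition; so some bag has ≥ 3 vertices and tw(G) ≥ 2. Combining the bounds, tw(G) = 2.

Treewidth 2.
Bags: B1 = {c, d, e}  B2 = {a, d, e}  B3 = {a, b, e}
Tree: B1–B2, B2–B3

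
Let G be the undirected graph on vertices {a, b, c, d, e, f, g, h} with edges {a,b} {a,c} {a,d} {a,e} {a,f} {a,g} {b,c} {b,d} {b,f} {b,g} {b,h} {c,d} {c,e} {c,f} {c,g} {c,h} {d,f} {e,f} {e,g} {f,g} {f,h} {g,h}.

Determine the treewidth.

A width-4 tree decomposition is:
Bags: B1 = {a, c, e, f, g}  B2 = {a, b, c, f, g}  B3 = {b, c, f, g, h}  B4 = {a, b, c, d, f}
Tree: B1–B2, B2–B3, B2–B4
The largest bag has 5 vertices, giving width 4; this decomposition certifies tw(G) ≤ 4. For the lower bound, the 5 vertices {a, b, c, d, f} are pairwise adjacent, and any tree decomposition puts a clique entirely inside one bag — forcing width ≥ 4. The upper and lower bounds meet at 4, so that is the treewidth.

4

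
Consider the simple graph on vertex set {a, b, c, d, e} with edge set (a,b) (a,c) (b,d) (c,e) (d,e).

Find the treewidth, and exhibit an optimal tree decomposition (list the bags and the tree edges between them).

Each bag holds 3 vertices, so the decomposition has width 2, which upper-bounds the treewidth. The edges a–c–e–d–b–a form a cycle, so G is not a tree and its treewidth is at least 2. Therefore the treewidth is 2.

Treewidth 2.
One such decomposition:
Bags: B1 = {a, c, e}  B2 = {a, d, e}  B3 = {a, b, d}
Tree: B1–B2, B2–B3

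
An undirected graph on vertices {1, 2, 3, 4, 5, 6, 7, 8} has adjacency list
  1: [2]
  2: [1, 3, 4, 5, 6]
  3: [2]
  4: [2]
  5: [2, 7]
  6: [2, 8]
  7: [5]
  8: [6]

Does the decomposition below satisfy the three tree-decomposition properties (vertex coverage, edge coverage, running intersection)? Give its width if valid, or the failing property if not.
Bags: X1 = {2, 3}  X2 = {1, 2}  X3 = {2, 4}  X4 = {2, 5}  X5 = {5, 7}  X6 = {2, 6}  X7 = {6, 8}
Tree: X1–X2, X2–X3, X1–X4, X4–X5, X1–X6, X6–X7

Every vertex of G appears in some bag (union = {1, 2, 3, 4, 5, 6, 7, 8}); every edge is covered by a bag; and for each vertex v the set of bags containing v is connected in the bag tree. The decomposition is therefore valid. The largest bag has 2 vertices, so the width is 1.

Yes; width 1.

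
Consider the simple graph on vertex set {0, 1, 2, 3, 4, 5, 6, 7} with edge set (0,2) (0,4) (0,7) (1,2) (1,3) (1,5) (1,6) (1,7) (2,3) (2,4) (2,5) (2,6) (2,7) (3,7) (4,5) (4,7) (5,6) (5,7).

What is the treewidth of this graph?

3

A width-3 tree decomposition is:
Bags: B1 = {1, 2, 5, 7}  B2 = {1, 2, 5, 6}  B3 = {1, 2, 3, 7}  B4 = {2, 4, 5, 7}  B5 = {0, 2, 4, 7}
Tree: B1–B2, B1–B3, B1–B4, B4–B5
Each bag holds 4 vertices, so the decomposition has width 3, which upper-bounds the treewidth. On the other hand G contains the 4-clique {1, 2, 5, 6}. A clique must lie in a single bag of any decomposition, so no decomposition can have width below 3. Combining the bounds, tw(G) = 3.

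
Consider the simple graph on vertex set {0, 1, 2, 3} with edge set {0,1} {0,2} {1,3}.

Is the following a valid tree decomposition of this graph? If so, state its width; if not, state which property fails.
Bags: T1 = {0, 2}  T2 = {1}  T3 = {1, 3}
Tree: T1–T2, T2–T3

No — edge (0,1) lies in no bag.

A tree decomposition must satisfy three properties: every vertex lies in some bag; for every edge, both endpoints lie together in some bag; and for every vertex, the bags containing it form a connected subtree. Here edge (0,1) lies in no bag, so the decomposition is invalid.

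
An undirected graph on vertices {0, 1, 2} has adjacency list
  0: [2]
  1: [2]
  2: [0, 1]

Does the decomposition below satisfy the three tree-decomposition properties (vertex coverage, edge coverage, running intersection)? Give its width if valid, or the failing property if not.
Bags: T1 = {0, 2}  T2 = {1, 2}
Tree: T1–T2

Yes; width 1.

Vertex coverage: the bags together contain {0, 1, 2}, the full vertex set. Edge coverage: each edge of G has both endpoints in at least one bag. Running intersection: for every vertex, the bags containing it form a connected subtree. All three properties hold, so this is a valid tree decomposition of width max|bag| − 1 = 1, and hence tw(G) ≤ 1.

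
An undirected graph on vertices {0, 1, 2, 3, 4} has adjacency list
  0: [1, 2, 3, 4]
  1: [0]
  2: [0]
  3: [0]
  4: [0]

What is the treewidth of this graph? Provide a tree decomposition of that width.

Treewidth 1.
One such decomposition:
Bags: B1 = {0, 3}  B2 = {0, 4}  B3 = {0, 2}  B4 = {0, 1}
Tree: B1–B2, B1–B3, B1–B4

Every bag has size at most 2, so the width is 2 − 1 = 1 and tw(G) ≤ 1. G has an edge, so its treewidth is at least 1. Combining the bounds, tw(G) = 1.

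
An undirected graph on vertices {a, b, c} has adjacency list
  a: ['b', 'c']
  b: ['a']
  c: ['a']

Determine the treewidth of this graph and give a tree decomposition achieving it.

Each bag holds 2 vertices, so the decomposition has width 1, which upper-bounds the treewidth. G has an edge, so its treewidth is at least 1. Therefore the treewidth is 1.

Treewidth 1.
Bags: B1 = {a, b}  B2 = {a, c}
Tree: B1–B2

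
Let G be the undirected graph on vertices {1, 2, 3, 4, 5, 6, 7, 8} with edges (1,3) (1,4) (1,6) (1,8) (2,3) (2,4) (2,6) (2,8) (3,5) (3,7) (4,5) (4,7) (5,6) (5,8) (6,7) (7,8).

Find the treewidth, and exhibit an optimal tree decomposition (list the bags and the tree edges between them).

Treewidth 4.
One optimal decomposition is:
Bags: B1 = {3, 4, 6, 7, 8}  B2 = {3, 4, 5, 6, 8}  B3 = {1, 3, 4, 6, 8}  B4 = {2, 3, 4, 6, 8}
Tree: B1–B2, B2–B3, B3–B4

Each bag holds 5 vertices, so the decomposition has width 4, which upper-bounds the treewidth. For the lower bound: the 5 vertex sets {3,7}, {5,8}, {1,4}, {6}, {2} are disjoint, each induces a connected subgraph, and every pair is joined by at least one edge of G. Contracting each set to a single vertex therefore yields K_{5} as a minor, and since treewidth is minor-monotone, tw(G) ≥ tw(K_{5}) = 4. Hence tw(G) = 4 exactly.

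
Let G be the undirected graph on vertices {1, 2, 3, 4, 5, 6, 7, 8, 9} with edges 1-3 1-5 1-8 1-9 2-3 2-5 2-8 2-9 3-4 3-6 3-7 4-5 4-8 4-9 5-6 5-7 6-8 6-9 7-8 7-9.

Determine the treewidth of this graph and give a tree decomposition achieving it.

Treewidth 4.
Bags: B1 = {1, 3, 5, 8, 9}  B2 = {2, 3, 5, 8, 9}  B3 = {3, 5, 6, 8, 9}  B4 = {3, 4, 5, 8, 9}  B5 = {3, 5, 7, 8, 9}
Tree: B1–B2, B2–B3, B3–B4, B4–B5

The largest bag has 5 vertices, giving width 4; this decomposition certifies tw(G) ≤ 4. For the lower bound: the 5 vertex sets {1,9}, {2,5}, {3,6}, {8}, {4} are disjoint, each induces a connected subgraph, and every pair is joined by at least one edge of G. Contracting each set to a single vertex therefore yields K_{5} as a minor, and since treewidth is minor-monotone, tw(G) ≥ tw(K_{5}) = 4. The upper and lower bounds meet at 4, so that is the treewidth.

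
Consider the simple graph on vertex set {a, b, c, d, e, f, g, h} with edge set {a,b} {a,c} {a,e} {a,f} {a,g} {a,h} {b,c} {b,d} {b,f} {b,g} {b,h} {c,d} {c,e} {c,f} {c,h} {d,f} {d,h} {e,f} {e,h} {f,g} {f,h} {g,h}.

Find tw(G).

4

A width-4 tree decomposition is:
Bags: B1 = {a, c, e, f, h}  B2 = {a, b, c, f, h}  B3 = {a, b, f, g, h}  B4 = {b, c, d, f, h}
Tree: B1–B2, B2–B3, B2–B4
Every bag has size at most 5, so the width is 5 − 1 = 4 and tw(G) ≤ 4. Conversely, {a, c, e, f, h} is a clique of size 5, and the vertices of any clique must share a bag in every tree decomposition; so some bag has ≥ 5 vertices and tw(G) ≥ 4. Hence tw(G) = 4 exactly.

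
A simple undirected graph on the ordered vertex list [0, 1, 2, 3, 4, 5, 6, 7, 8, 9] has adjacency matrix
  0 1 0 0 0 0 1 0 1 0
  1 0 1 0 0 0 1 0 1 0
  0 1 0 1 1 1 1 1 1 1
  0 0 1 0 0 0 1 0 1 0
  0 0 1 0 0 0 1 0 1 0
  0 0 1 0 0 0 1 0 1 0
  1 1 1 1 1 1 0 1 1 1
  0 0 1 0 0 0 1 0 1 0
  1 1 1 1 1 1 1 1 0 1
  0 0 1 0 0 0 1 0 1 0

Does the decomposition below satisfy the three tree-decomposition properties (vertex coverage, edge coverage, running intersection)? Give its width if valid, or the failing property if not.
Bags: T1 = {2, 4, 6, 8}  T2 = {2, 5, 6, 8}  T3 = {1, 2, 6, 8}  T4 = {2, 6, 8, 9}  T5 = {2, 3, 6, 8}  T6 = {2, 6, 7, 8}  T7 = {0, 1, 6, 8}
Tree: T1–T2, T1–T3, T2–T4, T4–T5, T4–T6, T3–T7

Yes; width 3.

Vertex coverage: the bags together contain {0, 1, 2, 3, 4, 5, 6, 7, 8, 9}, the full vertex set. Edge coverage: each edge of G has both endpoints in at least one bag. Running intersection: for every vertex, the bags containing it form a connected subtree. All three properties hold, so this is a valid tree decomposition of width max|bag| − 1 = 3, and hence tw(G) ≤ 3.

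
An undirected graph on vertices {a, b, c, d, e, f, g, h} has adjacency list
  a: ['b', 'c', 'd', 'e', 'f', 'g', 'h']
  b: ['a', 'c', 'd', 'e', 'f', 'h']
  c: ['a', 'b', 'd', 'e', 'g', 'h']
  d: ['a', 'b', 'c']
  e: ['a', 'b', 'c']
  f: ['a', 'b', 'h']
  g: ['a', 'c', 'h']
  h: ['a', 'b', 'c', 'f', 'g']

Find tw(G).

A width-3 tree decomposition is:
Bags: B1 = {a, b, c, h}  B2 = {a, b, c, e}  B3 = {a, c, g, h}  B4 = {a, b, c, d}  B5 = {a, b, f, h}
Tree: B1–B2, B1–B3, B1–B4, B1–B5
The largest bag has 4 vertices, giving width 3; this decomposition certifies tw(G) ≤ 3. For the lower bound, the 4 vertices {a, c, g, h} are pairwise adjacent, and any tree decomposition puts a clique entirely inside one bag — forcing width ≥ 3. Therefore the treewidth is 3.

3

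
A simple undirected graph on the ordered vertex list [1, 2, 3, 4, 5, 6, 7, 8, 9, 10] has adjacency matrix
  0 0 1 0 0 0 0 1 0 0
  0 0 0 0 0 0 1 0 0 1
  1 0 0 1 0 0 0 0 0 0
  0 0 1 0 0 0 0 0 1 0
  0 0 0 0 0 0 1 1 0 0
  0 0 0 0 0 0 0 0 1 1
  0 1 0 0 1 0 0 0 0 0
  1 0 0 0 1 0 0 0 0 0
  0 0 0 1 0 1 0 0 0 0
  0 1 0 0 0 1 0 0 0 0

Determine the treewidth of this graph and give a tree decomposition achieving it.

Treewidth 2.
Bags: B1 = {2, 7, 10}  B2 = {6, 7, 10}  B3 = {6, 7, 9}  B4 = {4, 7, 9}  B5 = {3, 4, 7}  B6 = {1, 3, 7}  B7 = {1, 7, 8}  B8 = {5, 7, 8}
Tree: B1–B2, B2–B3, B3–B4, B4–B5, B5–B6, B6–B7, B7–B8

Every bag has size at most 3, so the width is 3 − 1 = 2 and tw(G) ≤ 2. Since 7–2–10–6–9–4–3–1–8–5–7 is a cycle in G, G is not acyclic. Forests are exactly the graphs of treewidth ≤ 1, so tw(G) ≥ 2. The upper and lower bounds meet at 2, so that is the treewidth.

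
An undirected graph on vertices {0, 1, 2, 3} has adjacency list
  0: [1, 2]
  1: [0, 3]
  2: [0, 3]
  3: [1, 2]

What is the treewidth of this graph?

A width-2 tree decomposition is:
Bags: B1 = {0, 2, 3}  B2 = {0, 1, 3}
Tree: B1–B2
Every bag has size at most 3, so the width is 3 − 1 = 2 and tw(G) ≤ 2. The edges 0–2–3–1–0 form a cycle, so G is not a tree and its treewidth is at least 2. The upper and lower bounds meet at 2, so that is the treewidth.

2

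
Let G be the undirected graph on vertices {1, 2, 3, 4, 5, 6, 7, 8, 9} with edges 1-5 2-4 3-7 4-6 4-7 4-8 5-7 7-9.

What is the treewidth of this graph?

A width-1 tree decomposition is:
Bags: B1 = {4, 7}  B2 = {4, 8}  B3 = {4, 6}  B4 = {3, 7}  B5 = {2, 4}  B6 = {7, 9}  B7 = {5, 7}  B8 = {1, 5}
Tree: B1–B2, B2–B3, B1–B4, B2–B5, B4–B6, B4–B7, B7–B8
Each bag holds 2 vertices, so the decomposition has width 1, which upper-bounds the treewidth. Since G has at least one edge (e.g. 4–7), it is not an edgeless graph, so tw(G) ≥ 1. Hence tw(G) = 1 exactly.

1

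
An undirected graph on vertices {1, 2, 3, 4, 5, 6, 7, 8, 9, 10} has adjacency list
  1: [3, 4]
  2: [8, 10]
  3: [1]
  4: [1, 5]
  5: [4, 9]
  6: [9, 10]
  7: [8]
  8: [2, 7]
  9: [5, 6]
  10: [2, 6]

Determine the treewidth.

A width-1 tree decomposition is:
Bags: B1 = {1, 3}  B2 = {1, 4}  B3 = {4, 5}  B4 = {5, 9}  B5 = {6, 9}  B6 = {6, 10}  B7 = {2, 10}  B8 = {2, 8}  B9 = {7, 8}
Tree: B1–B2, B2–B3, B3–B4, B4–B5, B5–B6, B6–B7, B7–B8, B8–B9
Each bag holds 2 vertices, so the decomposition has width 1, which upper-bounds the treewidth. Since G has at least one edge (e.g. 3–1), it is not an edgeless graph, so tw(G) ≥ 1. The upper and lower bounds meet at 1, so that is the treewidth.

1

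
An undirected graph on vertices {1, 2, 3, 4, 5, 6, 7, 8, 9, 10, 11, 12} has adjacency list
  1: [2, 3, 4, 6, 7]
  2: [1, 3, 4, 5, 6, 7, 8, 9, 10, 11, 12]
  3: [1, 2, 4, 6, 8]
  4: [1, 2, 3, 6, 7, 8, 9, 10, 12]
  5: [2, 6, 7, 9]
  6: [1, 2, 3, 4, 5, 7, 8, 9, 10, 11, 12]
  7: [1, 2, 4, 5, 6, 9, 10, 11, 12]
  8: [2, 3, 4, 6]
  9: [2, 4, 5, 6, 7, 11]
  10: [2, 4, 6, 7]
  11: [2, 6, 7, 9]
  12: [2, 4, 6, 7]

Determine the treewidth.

4

A width-4 tree decomposition is:
Bags: B1 = {1, 2, 4, 6, 7}  B2 = {2, 4, 6, 7, 9}  B3 = {2, 6, 7, 9, 11}  B4 = {1, 2, 3, 4, 6}  B5 = {2, 5, 6, 7, 9}  B6 = {2, 4, 6, 7, 10}  B7 = {2, 3, 4, 6, 8}  B8 = {2, 4, 6, 7, 12}
Tree: B1–B2, B2–B3, B1–B4, B3–B5, B2–B6, B4–B7, B2–B8
Every bag has size at most 5, so the width is 5 − 1 = 4 and tw(G) ≤ 4. For the lower bound, the 5 vertices {2, 6, 7, 9, 11} are pairwise adjacent, and any tree decomposition puts a clique entirely inside one bag — forcing width ≥ 4. Therefore the treewidth is 4.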